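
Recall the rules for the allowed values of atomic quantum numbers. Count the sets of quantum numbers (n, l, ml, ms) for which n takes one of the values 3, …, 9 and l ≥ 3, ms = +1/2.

Work shell by shell — for each n, count the (l, ml) pairs that satisfy l ≥ 3:
n=4 → 7; n=5 → 16; n=6 → 27; n=7 → 40; n=8 → 55; n=9 → 72.
Orbitals: 7 + 16 + 27 + 40 + 55 + 72 = 217. With ms fixed to +1/2 there is one state per orbital, so 217 states.

217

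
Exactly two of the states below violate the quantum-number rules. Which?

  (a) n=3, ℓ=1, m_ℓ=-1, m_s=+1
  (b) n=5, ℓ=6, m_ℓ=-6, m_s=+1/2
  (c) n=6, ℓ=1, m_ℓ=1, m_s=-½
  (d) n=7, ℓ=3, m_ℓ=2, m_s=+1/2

(a) has m_s = +1, but an electron's spin must be ±1/2.
(b) has ℓ = 6 ≥ n = 5, violating 0 ≤ ℓ ≤ n−1.
The remaining sets (c), (d) satisfy all four rules.

(a) and (b)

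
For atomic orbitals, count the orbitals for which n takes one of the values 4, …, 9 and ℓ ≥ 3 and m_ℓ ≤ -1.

98

Per-shell orbital counts meeting the constraint:
n=4 → 3; n=5 → 7; n=6 → 12; n=7 → 18; n=8 → 25; n=9 → 33.
Total orbitals: 3 + 7 + 12 + 18 + 25 + 33 = 98.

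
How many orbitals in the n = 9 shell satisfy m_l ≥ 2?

Go through l = 0, …, 8 (the values permitted for n = 9).
Orbitals with m_l ≥ 2, by l: l=2 → 1; l=3 → 2; l=4 → 3; l=5 → 4; l=6 → 5; l=7 → 6; l=8 → 7.
Total orbitals: 1 + 2 + 3 + 4 + 5 + 6 + 7 = 28.

28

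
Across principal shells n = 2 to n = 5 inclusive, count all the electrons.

Shell n has n² orbitals: 2²=4 + 3²=9 + 4²=16 + 5²=25 = 54 orbitals.
Two spin states per orbital: 2 × 54 = 108 electrons.

108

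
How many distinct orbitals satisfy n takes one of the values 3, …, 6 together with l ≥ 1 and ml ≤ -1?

Go shell by shell, enumerating (l, ml) with l ≥ 1 and ml ≤ -1:
n=3 → 3; n=4 → 6; n=5 → 10; n=6 → 15.
Total orbitals: 3 + 6 + 10 + 15 = 34.

34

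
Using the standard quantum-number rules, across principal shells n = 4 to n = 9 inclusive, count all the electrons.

Shell n has n² orbitals: 4²=16 + 5²=25 + 6²=36 + 7²=49 + 8²=64 + 9²=81 = 271 orbitals.
Two spin states per orbital: 2 × 271 = 542 electrons.

542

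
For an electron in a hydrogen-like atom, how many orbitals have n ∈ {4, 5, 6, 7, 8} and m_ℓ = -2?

Per-shell orbital counts meeting the constraint:
n=4 → 2; n=5 → 3; n=6 → 4; n=7 → 5; n=8 → 6.
Total orbitals: 2 + 3 + 4 + 5 + 6 = 20.

20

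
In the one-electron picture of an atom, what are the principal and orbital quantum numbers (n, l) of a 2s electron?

The leading integer gives n = 2; the letter 's' means l = 0.

n = 2, l = 0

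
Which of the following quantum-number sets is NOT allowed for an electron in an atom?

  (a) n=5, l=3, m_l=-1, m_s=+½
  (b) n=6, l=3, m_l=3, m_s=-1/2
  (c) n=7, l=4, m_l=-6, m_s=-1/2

(c) has |m_l| = 6 > l = 4, violating −l ≤ m_l ≤ l.
The remaining sets (a), (b) satisfy all four rules.

(c)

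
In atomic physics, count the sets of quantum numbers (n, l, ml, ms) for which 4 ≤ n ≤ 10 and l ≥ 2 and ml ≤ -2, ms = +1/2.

For each n in the range, tally the orbitals obeying l ≥ 2 and ml ≤ -2:
n=4 → 3; n=5 → 6; n=6 → 10; n=7 → 15; n=8 → 21; n=9 → 28; n=10 → 36.
Orbitals: 3 + 6 + 10 + 15 + 21 + 28 + 36 = 119. With ms fixed to +1/2 there is one state per orbital, so 119 states.

119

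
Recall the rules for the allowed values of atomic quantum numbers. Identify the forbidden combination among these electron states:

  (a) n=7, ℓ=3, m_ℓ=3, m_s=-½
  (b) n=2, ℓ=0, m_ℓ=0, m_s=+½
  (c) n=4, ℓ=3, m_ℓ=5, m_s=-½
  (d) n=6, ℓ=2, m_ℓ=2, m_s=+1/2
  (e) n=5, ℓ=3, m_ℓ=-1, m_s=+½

(c) has |m_ℓ| = 5 > ℓ = 3, violating −ℓ ≤ m_ℓ ≤ ℓ.
The remaining sets (a), (b), (d), (e) satisfy all four rules.

(c)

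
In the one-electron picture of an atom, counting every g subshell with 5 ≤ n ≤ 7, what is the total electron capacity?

A g subshell (ℓ = 4) exists for every n ≥ 5, so shells n = 5, 6, 7 each contribute one — 3 subshells.
Since each g subshell holds 2(2·4+1) = 18 electrons, the total is 3 × 18 = 54.

54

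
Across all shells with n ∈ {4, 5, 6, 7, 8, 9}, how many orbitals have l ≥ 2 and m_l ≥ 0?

137

Treat each shell separately and count matching orbitals:
n=4 → 7; n=5 → 12; n=6 → 18; n=7 → 25; n=8 → 33; n=9 → 42.
Total orbitals: 7 + 12 + 18 + 25 + 33 + 42 = 137.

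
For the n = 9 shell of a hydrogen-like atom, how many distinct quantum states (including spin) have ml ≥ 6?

Per l-value: l=6 → 1; l=7 → 2; l=8 → 3.
Orbitals: 1 + 2 + 3 = 6. Each orbital carries two spin states, so 6 × 2 = 12 states.

12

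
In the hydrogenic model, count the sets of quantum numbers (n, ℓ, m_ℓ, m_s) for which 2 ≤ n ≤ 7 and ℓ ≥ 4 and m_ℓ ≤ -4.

Count contributing orbitals for each principal shell:
n=5 → 1; n=6 → 3; n=7 → 6.
Orbitals: 1 + 3 + 6 = 10. Including both spin states (m_s = ±1/2) gives 2 × 10 = 20 states.

20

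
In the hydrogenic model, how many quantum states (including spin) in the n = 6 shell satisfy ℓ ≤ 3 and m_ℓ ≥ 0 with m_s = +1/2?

10

The n = 6 shell has ℓ = 0 through 5; check each.
Contributions: ℓ=0 → 1; ℓ=1 → 2; ℓ=2 → 3; ℓ=3 → 4.
Orbitals: 1 + 2 + 3 + 4 = 10. With m_s fixed to a single value there is one state per orbital, giving 10 states.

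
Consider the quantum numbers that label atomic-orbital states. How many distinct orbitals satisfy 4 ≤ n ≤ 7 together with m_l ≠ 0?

104

For each n in the range, tally the orbitals obeying m_l ≠ 0:
n=4 → 12; n=5 → 20; n=6 → 30; n=7 → 42.
Total orbitals: 12 + 20 + 30 + 42 = 104.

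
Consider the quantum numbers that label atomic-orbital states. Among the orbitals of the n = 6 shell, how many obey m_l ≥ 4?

3

For n = 6, l ranges over 0 … 5.
Per l-value: l=4 → 1; l=5 → 2.
Total orbitals: 1 + 2 = 3.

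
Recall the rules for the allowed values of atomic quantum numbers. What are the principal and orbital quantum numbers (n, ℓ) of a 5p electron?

n = 5, ℓ = 1

The leading integer gives n = 5; the letter 'p' means ℓ = 1.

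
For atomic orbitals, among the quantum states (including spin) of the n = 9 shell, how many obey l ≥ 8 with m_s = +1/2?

17

For n = 9, l ranges over 0 … 8.
Contributions: l=8 → 17.
Orbitals: 17. With m_s fixed to a single value there is one state per orbital, giving 17 states.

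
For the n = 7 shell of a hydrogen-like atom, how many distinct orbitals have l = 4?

With n = 7 the allowed l are 0, 1, …, 6.
Orbitals with l = 4, by l: l=4 → 9.
Total orbitals: 9.

9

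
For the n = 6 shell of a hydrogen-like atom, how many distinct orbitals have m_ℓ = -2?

The n = 6 shell has ℓ = 0 through 5; check each.
Orbitals with m_ℓ = -2, by ℓ: ℓ=2 → 1; ℓ=3 → 1; ℓ=4 → 1; ℓ=5 → 1.
Total orbitals: 1 + 1 + 1 + 1 = 4.

4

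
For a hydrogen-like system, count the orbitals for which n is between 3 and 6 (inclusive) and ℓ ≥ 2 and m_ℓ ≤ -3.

Per-shell orbital counts meeting the constraint:
n=4 → 1; n=5 → 3; n=6 → 6.
Total orbitals: 1 + 3 + 6 = 10.

10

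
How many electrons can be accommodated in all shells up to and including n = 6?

Total orbitals = 1² + 2² + 3² + 4² + 5² + 6² = 91. Doubling for spin gives 182 electrons.

182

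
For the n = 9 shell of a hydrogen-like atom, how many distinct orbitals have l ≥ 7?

For n = 9, l ranges over 0 … 8.
Contributions: l=7 → 15; l=8 → 17.
Total orbitals: 15 + 17 = 32.

32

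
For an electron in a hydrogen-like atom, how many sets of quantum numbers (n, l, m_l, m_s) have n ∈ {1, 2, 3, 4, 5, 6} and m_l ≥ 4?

For each n in the range, tally the orbitals obeying m_l ≥ 4:
n=5 → 1; n=6 → 3.
Orbitals: 1 + 3 = 4. Including both spin states (m_s = ±1/2) gives 2 × 4 = 8 states.

8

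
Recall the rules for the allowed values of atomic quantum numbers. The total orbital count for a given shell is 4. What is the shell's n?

n = 2

n² = 4 ⇒ n = 2.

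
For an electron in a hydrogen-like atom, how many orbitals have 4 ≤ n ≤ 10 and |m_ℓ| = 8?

6

For each n in the range, tally the orbitals obeying |m_ℓ| = 8:
n=9 → 2; n=10 → 4.
Total orbitals: 2 + 4 = 6.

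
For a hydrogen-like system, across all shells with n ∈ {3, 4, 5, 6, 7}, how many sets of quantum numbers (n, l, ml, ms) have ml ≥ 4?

Per-shell orbital counts meeting the constraint:
n=5 → 1; n=6 → 3; n=7 → 6.
Orbitals: 1 + 3 + 6 = 10. Including both spin states (ms = ±1/2) gives 2 × 10 = 20 states.

20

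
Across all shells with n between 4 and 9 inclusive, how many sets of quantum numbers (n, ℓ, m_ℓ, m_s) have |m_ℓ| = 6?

Work shell by shell — for each n, count the (ℓ, m_ℓ) pairs that satisfy |m_ℓ| = 6:
n=7 → 2; n=8 → 4; n=9 → 6.
Orbitals: 2 + 4 + 6 = 12. Including both spin states (m_s = ±1/2) gives 2 × 12 = 24 states.

24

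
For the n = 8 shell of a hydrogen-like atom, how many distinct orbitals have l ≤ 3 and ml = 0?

4

Orbitals with l ≤ 3 and ml = 0, by l: l=0 → 1; l=1 → 1; l=2 → 1; l=3 → 1.
Total orbitals: 1 + 1 + 1 + 1 = 4.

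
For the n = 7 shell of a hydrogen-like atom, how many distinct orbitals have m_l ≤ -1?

For n = 7, l ranges over 0 … 6.
The (l, m_l) pairs meeting m_l ≤ -1 give: l=1 → 1; l=2 → 2; l=3 → 3; l=4 → 4; l=5 → 5; l=6 → 6.
Total orbitals: 1 + 2 + 3 + 4 + 5 + 6 = 21.

21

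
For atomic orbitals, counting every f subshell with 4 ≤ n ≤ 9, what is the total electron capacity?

An f subshell (l = 3) exists for every n ≥ 4, so shells n = 4, 5, 6, 7, 8, 9 each contribute one — 6 subshells.
Since each f subshell holds 2(2·3+1) = 14 electrons, the total is 6 × 14 = 84.

84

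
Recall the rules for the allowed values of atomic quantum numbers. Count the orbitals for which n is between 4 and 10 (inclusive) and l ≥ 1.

Per-shell orbital counts meeting the constraint:
n=4 → 15; n=5 → 24; n=6 → 35; n=7 → 48; n=8 → 63; n=9 → 80; n=10 → 99.
Total orbitals: 15 + 24 + 35 + 48 + 63 + 80 + 99 = 364.

364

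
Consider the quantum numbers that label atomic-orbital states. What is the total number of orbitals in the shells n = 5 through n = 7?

110

Shell n has n² orbitals: 5²=25 + 6²=36 + 7²=49 = 110 orbitals.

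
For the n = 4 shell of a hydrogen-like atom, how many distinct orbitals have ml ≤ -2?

3

With n = 4 the allowed l are 0, 1, …, 3.
Orbitals with ml ≤ -2, by l: l=2 → 1; l=3 → 2.
Total orbitals: 1 + 2 = 3.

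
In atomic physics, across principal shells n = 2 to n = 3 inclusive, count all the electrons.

Shell n has n² orbitals: 2²=4 + 3²=9 = 13 orbitals.
Two spin states per orbital: 2 × 13 = 26 electrons.

26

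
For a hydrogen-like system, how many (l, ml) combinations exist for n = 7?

The n = 7 shell contains n² = 7² = 49 orbitals.

49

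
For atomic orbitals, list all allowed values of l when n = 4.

0, 1, 2, 3

l is an integer with 0 ≤ l ≤ n−1, so for n = 4: l = 0, 1, 2, 3.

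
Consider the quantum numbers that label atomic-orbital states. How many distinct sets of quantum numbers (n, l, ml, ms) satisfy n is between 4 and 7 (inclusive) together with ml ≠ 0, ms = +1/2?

104

Treat each shell separately and count matching orbitals:
n=4 → 12; n=5 → 20; n=6 → 30; n=7 → 42.
Orbitals: 12 + 20 + 30 + 42 = 104. With ms fixed to +1/2 there is one state per orbital, so 104 states.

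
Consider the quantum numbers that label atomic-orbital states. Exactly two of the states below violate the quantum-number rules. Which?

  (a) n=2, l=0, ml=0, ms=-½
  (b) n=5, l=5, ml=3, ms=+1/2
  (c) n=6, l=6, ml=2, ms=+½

(b) and (c)

(b) has l = 5 ≥ n = 5, violating 0 ≤ l ≤ n−1.
(c) has l = 6 ≥ n = 6, violating 0 ≤ l ≤ n−1.
The remaining set (a) satisfies all four rules.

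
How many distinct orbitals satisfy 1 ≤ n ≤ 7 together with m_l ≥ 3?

Treat each shell separately and count matching orbitals:
n=4 → 1; n=5 → 3; n=6 → 6; n=7 → 10.
Total orbitals: 1 + 3 + 6 + 10 = 20.

20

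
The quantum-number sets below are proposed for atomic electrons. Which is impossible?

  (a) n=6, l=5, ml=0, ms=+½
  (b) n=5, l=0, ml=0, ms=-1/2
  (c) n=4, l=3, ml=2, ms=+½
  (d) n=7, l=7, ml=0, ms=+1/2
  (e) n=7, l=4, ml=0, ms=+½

(d) has l = 7 ≥ n = 7, violating 0 ≤ l ≤ n−1.
The remaining sets (a), (b), (c), (e) satisfy all four rules.

(d)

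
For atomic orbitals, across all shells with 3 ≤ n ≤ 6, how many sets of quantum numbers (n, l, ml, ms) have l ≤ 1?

Treat each shell separately and count matching orbitals:
n=3 → 4; n=4 → 4; n=5 → 4; n=6 → 4.
Orbitals: 4 + 4 + 4 + 4 = 16. Including both spin states (ms = ±1/2) gives 2 × 16 = 32 states.

32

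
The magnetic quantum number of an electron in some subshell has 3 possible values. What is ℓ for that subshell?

m_ℓ ranges over 2ℓ+1 integers, so 2ℓ+1 = 3 ⇒ ℓ = 1.

ℓ = 1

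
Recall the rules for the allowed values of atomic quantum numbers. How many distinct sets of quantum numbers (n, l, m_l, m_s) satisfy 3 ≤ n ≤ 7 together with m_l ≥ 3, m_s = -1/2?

20

Treat each shell separately and count matching orbitals:
n=4 → 1; n=5 → 3; n=6 → 6; n=7 → 10.
Orbitals: 1 + 3 + 6 + 10 = 20. With m_s fixed to -1/2 there is one state per orbital, so 20 states.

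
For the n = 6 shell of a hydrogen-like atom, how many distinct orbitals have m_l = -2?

The n = 6 shell has l = 0 through 5; check each.
Contributions: l=2 → 1; l=3 → 1; l=4 → 1; l=5 → 1.
Total orbitals: 1 + 1 + 1 + 1 = 4.

4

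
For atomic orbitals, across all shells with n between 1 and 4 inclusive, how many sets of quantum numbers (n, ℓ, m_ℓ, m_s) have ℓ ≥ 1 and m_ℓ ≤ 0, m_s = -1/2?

Work shell by shell — for each n, count the (ℓ, m_ℓ) pairs that satisfy ℓ ≥ 1 and m_ℓ ≤ 0:
n=2 → 2; n=3 → 5; n=4 → 9.
Orbitals: 2 + 5 + 9 = 16. With m_s fixed to -1/2 there is one state per orbital, so 16 states.

16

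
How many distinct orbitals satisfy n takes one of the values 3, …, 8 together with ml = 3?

15

Work shell by shell — for each n, count the (l, ml) pairs that satisfy ml = 3:
n=4 → 1; n=5 → 2; n=6 → 3; n=7 → 4; n=8 → 5.
Total orbitals: 1 + 2 + 3 + 4 + 5 = 15.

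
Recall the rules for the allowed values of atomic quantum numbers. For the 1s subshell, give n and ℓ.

The leading integer gives n = 1; the letter 's' means ℓ = 0.

n = 1, ℓ = 0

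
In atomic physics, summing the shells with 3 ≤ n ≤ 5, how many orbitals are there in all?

50

Shell n has n² orbitals: 3²=9 + 4²=16 + 5²=25 = 50 orbitals.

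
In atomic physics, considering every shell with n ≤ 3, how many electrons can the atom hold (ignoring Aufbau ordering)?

28

Total orbitals = 1² + 2² + 3² = 14. Doubling for spin gives 28 electrons.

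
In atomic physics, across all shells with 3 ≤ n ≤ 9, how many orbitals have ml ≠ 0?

238

Go shell by shell, enumerating (l, ml) with ml ≠ 0:
n=3 → 6; n=4 → 12; n=5 → 20; n=6 → 30; n=7 → 42; n=8 → 56; n=9 → 72.
Total orbitals: 6 + 12 + 20 + 30 + 42 + 56 + 72 = 238.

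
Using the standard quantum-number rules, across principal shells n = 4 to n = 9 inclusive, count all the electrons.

542

Shell n has n² orbitals: 4²=16 + 5²=25 + 6²=36 + 7²=49 + 8²=64 + 9²=81 = 271 orbitals.
Two spin states per orbital: 2 × 271 = 542 electrons.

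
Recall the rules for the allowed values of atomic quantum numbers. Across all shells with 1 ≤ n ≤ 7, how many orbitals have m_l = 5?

3

Per-shell orbital counts meeting the constraint:
n=6 → 1; n=7 → 2.
Total orbitals: 1 + 2 = 3.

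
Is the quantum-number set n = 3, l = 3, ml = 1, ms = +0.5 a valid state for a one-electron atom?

The orbital quantum number must satisfy 0 ≤ l ≤ n−1. With n = 3 the allowed l values are 0, 1, 2, so l = 3 is out of range.

No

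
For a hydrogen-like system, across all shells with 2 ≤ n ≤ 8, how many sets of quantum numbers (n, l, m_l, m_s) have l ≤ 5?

324

For each n in the range, tally the orbitals obeying l ≤ 5:
n=2 → 4; n=3 → 9; n=4 → 16; n=5 → 25; n=6 → 36; n=7 → 36; n=8 → 36.
Orbitals: 4 + 9 + 16 + 25 + 36 + 36 + 36 = 162. Including both spin states (m_s = ±1/2) gives 2 × 162 = 324 states.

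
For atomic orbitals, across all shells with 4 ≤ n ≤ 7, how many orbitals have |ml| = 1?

36

Treat each shell separately and count matching orbitals:
n=4 → 6; n=5 → 8; n=6 → 10; n=7 → 12.
Total orbitals: 6 + 8 + 10 + 12 = 36.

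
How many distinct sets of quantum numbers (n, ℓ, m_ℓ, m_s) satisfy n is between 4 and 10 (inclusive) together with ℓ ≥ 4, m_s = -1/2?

259

Treat each shell separately and count matching orbitals:
n=5 → 9; n=6 → 20; n=7 → 33; n=8 → 48; n=9 → 65; n=10 → 84.
Orbitals: 9 + 20 + 33 + 48 + 65 + 84 = 259. With m_s fixed to -1/2 there is one state per orbital, so 259 states.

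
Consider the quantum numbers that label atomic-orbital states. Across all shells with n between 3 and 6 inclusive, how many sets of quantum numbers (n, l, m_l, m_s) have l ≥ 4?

58

Work shell by shell — for each n, count the (l, m_l) pairs that satisfy l ≥ 4:
n=5 → 9; n=6 → 20.
Orbitals: 9 + 20 = 29. Including both spin states (m_s = ±1/2) gives 2 × 29 = 58 states.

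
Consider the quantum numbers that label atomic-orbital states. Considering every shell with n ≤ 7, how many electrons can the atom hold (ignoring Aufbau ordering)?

280

Total orbitals = 1² + 2² + 3² + 4² + 5² + 6² + 7² = 140. Doubling for spin gives 280 electrons.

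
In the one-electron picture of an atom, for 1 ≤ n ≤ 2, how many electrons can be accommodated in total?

10

Total orbitals = 1² + 2² = 5. Doubling for spin gives 10 electrons.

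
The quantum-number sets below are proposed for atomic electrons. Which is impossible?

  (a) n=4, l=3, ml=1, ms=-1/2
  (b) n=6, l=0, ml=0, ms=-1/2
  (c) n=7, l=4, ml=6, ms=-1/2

(c) has |ml| = 6 > l = 4, violating −l ≤ ml ≤ l.
The remaining sets (a), (b) satisfy all four rules.

(c)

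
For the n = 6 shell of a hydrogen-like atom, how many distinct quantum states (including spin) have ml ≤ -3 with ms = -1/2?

6

The n = 6 shell has l = 0 through 5; check each.
Per l-value: l=3 → 1; l=4 → 2; l=5 → 3.
Orbitals: 1 + 2 + 3 = 6. With ms fixed to a single value there is one state per orbital, giving 6 states.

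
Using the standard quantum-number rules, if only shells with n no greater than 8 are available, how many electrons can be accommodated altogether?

Total orbitals = 1² + 2² + 3² + 4² + 5² + 6² + 7² + 8² = 204. Doubling for spin gives 408 electrons.

408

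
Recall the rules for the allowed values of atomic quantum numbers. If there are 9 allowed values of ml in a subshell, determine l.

ml ranges over 2l+1 integers, so 2l+1 = 9 ⇒ l = 4.

l = 4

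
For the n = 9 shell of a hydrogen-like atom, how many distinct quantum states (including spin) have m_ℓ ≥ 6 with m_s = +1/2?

6

For n = 9, ℓ ranges over 0 … 8.
The (ℓ, m_ℓ) pairs meeting m_ℓ ≥ 6 give: ℓ=6 → 1; ℓ=7 → 2; ℓ=8 → 3.
Orbitals: 1 + 2 + 3 = 6. With m_s fixed to a single value there is one state per orbital, giving 6 states.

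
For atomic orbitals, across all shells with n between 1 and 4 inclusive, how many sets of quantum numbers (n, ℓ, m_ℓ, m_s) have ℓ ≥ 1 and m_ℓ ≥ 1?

20

Go shell by shell, enumerating (ℓ, m_ℓ) with ℓ ≥ 1 and m_ℓ ≥ 1:
n=2 → 1; n=3 → 3; n=4 → 6.
Orbitals: 1 + 3 + 6 = 10. Including both spin states (m_s = ±1/2) gives 2 × 10 = 20 states.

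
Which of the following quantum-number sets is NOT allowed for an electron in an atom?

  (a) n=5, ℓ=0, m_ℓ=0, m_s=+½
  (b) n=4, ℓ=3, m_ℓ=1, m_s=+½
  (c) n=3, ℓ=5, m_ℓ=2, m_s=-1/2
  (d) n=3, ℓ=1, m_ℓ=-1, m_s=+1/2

(c) has ℓ = 5 ≥ n = 3, violating 0 ≤ ℓ ≤ n−1.
The remaining sets (a), (b), (d) satisfy all four rules.

(c)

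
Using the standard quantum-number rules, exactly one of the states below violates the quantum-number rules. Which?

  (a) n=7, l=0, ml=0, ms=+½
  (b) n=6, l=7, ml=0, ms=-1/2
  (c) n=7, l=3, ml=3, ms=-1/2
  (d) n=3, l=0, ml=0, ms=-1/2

(b)

(b) has l = 7 ≥ n = 6, violating 0 ≤ l ≤ n−1.
The remaining sets (a), (c), (d) satisfy all four rules.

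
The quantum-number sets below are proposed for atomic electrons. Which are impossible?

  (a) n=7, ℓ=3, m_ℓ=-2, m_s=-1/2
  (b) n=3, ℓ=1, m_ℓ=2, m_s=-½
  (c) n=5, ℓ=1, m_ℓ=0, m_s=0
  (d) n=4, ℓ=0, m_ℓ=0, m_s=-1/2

(b) has |m_ℓ| = 2 > ℓ = 1, violating −ℓ ≤ m_ℓ ≤ ℓ.
(c) has m_s = 0, but an electron's spin must be ±1/2.
The remaining sets (a), (d) satisfy all four rules.

(b) and (c)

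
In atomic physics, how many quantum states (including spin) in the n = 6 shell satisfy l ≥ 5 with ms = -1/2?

11

The n = 6 shell has l = 0 through 5; check each.
Orbitals with l ≥ 5, by l: l=5 → 11.
Orbitals: 11. With ms fixed to a single value there is one state per orbital, giving 11 states.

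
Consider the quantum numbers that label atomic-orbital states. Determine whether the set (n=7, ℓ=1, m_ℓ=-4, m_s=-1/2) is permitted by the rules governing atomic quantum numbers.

The magnetic quantum number must satisfy −ℓ ≤ m_ℓ ≤ ℓ. With ℓ = 1, m_ℓ can only be -1, 0, 1, so m_ℓ = -4 is forbidden.

Not allowed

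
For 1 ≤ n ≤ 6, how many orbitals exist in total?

Total orbitals = 1² + 2² + 3² + 4² + 5² + 6² = 91.

91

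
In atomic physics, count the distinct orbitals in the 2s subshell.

1

A subshell has 2l+1 orbitals; with l = 0, that's 1.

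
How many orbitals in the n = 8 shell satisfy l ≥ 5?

For n = 8, l ranges over 0 … 7.
Per l-value: l=5 → 11; l=6 → 13; l=7 → 15.
Total orbitals: 11 + 13 + 15 = 39.

39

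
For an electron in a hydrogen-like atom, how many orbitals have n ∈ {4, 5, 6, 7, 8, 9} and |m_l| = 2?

54

Count contributing orbitals for each principal shell:
n=4 → 4; n=5 → 6; n=6 → 8; n=7 → 10; n=8 → 12; n=9 → 14.
Total orbitals: 4 + 6 + 8 + 10 + 12 + 14 = 54.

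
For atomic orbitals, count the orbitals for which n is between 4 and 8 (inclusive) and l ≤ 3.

Per-shell orbital counts meeting the constraint:
n=4 → 16; n=5 → 16; n=6 → 16; n=7 → 16; n=8 → 16.
Total orbitals: 16 + 16 + 16 + 16 + 16 = 80.

80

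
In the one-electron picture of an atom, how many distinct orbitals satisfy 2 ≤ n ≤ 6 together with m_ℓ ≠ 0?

Per-shell orbital counts meeting the constraint:
n=2 → 2; n=3 → 6; n=4 → 12; n=5 → 20; n=6 → 30.
Total orbitals: 2 + 6 + 12 + 20 + 30 = 70.

70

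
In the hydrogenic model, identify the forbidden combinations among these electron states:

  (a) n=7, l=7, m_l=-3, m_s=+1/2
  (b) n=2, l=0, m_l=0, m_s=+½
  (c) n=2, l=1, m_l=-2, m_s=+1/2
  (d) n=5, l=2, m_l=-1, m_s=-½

(a) has l = 7 ≥ n = 7, violating 0 ≤ l ≤ n−1.
(c) has |m_l| = 2 > l = 1, violating −l ≤ m_l ≤ l.
The remaining sets (b), (d) satisfy all four rules.

(a) and (c)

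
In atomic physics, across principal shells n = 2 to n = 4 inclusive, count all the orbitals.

Shell n has n² orbitals: 2²=4 + 3²=9 + 4²=16 = 29 orbitals.

29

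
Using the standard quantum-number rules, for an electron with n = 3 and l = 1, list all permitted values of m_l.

-1, 0, 1

m_l takes every integer from −l to +l. With l = 1 that gives the 3 values -1, 0, 1.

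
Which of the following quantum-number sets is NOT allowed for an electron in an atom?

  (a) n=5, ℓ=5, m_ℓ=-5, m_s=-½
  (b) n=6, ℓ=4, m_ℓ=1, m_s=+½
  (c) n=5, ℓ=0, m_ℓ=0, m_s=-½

(a)

(a) has ℓ = 5 ≥ n = 5, violating 0 ≤ ℓ ≤ n−1.
The remaining sets (b), (c) satisfy all four rules.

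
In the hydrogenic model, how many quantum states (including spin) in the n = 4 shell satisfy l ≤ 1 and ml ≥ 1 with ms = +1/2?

For n = 4, l ranges over 0 … 3.
Contributions: l=1 → 1.
Orbitals: 1. With ms fixed to a single value there is one state per orbital, giving 1 state.

1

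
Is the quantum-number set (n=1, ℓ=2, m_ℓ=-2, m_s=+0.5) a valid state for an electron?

Invalid

The orbital quantum number must satisfy 0 ≤ ℓ ≤ n−1. With n = 1 the allowed ℓ values are 0, so ℓ = 2 is out of range.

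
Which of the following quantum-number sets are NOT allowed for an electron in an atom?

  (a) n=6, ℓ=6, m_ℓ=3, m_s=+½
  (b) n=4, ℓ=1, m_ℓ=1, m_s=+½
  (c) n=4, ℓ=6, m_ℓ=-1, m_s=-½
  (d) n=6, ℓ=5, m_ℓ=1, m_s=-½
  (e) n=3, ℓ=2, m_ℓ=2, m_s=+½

(a) and (c)

(a) has ℓ = 6 ≥ n = 6, violating 0 ≤ ℓ ≤ n−1.
(c) has ℓ = 6 ≥ n = 4, violating 0 ≤ ℓ ≤ n−1.
The remaining sets (b), (d), (e) satisfy all four rules.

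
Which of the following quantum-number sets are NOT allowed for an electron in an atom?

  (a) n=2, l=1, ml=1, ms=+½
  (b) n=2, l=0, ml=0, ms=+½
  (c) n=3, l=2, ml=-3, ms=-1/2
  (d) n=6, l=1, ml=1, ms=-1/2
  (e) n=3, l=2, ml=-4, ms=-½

(c) and (e)

(c) has |ml| = 3 > l = 2, violating −l ≤ ml ≤ l.
(e) has |ml| = 4 > l = 2, violating −l ≤ ml ≤ l.
The remaining sets (a), (b), (d) satisfy all four rules.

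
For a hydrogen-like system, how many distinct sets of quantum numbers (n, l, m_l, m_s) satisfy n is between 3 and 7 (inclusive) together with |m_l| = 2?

60

Per-shell orbital counts meeting the constraint:
n=3 → 2; n=4 → 4; n=5 → 6; n=6 → 8; n=7 → 10.
Orbitals: 2 + 4 + 6 + 8 + 10 = 30. Including both spin states (m_s = ±1/2) gives 2 × 30 = 60 states.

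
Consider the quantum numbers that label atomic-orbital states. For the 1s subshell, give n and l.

The leading integer gives n = 1; the letter 's' means l = 0.

n = 1, l = 0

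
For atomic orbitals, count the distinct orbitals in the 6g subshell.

9

A subshell has 2l+1 orbitals; with l = 4, that's 9.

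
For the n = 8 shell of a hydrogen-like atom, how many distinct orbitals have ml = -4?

4

Go through l = 0, …, 7 (the values permitted for n = 8).
The (l, ml) pairs meeting ml = -4 give: l=4 → 1; l=5 → 1; l=6 → 1; l=7 → 1.
Total orbitals: 1 + 1 + 1 + 1 = 4.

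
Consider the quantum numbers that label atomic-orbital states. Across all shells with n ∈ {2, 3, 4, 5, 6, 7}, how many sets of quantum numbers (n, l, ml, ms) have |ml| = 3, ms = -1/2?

20

Count contributing orbitals for each principal shell:
n=4 → 2; n=5 → 4; n=6 → 6; n=7 → 8.
Orbitals: 2 + 4 + 6 + 8 = 20. With ms fixed to -1/2 there is one state per orbital, so 20 states.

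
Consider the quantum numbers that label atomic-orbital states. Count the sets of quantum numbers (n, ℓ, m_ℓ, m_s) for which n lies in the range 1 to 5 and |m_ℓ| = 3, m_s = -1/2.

6

Work shell by shell — for each n, count the (ℓ, m_ℓ) pairs that satisfy |m_ℓ| = 3:
n=4 → 2; n=5 → 4.
Orbitals: 2 + 4 = 6. With m_s fixed to -1/2 there is one state per orbital, so 6 states.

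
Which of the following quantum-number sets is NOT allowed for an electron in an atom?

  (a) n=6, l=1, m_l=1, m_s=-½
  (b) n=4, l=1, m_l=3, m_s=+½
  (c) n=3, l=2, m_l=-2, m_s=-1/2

(b)

(b) has |m_l| = 3 > l = 1, violating −l ≤ m_l ≤ l.
The remaining sets (a), (c) satisfy all four rules.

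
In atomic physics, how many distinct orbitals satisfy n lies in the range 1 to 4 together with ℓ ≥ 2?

17

Go shell by shell, enumerating (ℓ, m_ℓ) with ℓ ≥ 2:
n=3 → 5; n=4 → 12.
Total orbitals: 5 + 12 = 17.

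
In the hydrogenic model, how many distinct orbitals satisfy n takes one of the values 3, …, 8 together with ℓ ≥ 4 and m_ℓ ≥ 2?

40

For each n in the range, tally the orbitals obeying ℓ ≥ 4 and m_ℓ ≥ 2:
n=5 → 3; n=6 → 7; n=7 → 12; n=8 → 18.
Total orbitals: 3 + 7 + 12 + 18 = 40.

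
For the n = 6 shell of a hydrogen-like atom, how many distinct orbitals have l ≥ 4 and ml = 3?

2

With n = 6 the allowed l are 0, 1, …, 5.
Orbitals with l ≥ 4 and ml = 3, by l: l=4 → 1; l=5 → 1.
Total orbitals: 1 + 1 = 2.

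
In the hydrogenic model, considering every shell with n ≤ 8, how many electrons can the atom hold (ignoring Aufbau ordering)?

Total orbitals = 1² + 2² + 3² + 4² + 5² + 6² + 7² + 8² = 204. Doubling for spin gives 408 electrons.

408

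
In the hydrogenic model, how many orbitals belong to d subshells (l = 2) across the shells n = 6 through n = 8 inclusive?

15

A d subshell (l = 2) exists for every n ≥ 3, so shells n = 6, 7, 8 each contribute one — 3 subshells.
Since each d subshell has 2·2+1 = 5 orbitals, the total is 3 × 5 = 15.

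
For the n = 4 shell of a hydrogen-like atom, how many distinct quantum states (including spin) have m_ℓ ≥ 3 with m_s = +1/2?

1

The n = 4 shell has ℓ = 0 through 3; check each.
The (ℓ, m_ℓ) pairs meeting m_ℓ ≥ 3 give: ℓ=3 → 1.
Orbitals: 1. With m_s fixed to a single value there is one state per orbital, giving 1 state.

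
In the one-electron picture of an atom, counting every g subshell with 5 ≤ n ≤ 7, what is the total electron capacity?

54

A g subshell (ℓ = 4) exists for every n ≥ 5, so shells n = 5, 6, 7 each contribute one — 3 subshells.
Since each g subshell holds 2(2·4+1) = 18 electrons, the total is 3 × 18 = 54.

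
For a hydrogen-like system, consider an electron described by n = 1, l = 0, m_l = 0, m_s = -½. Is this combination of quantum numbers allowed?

Allowed

n = 1 is a positive integer. l = 0 satisfies 0 ≤ l ≤ n−1 = 0. m_l = 0 lies in the range −l … +l (here 0). m_s = -1/2 is one of ±1/2.
All four constraints are satisfied.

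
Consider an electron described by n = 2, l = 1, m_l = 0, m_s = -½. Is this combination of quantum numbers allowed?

Allowed

n = 2 is a positive integer. l = 1 satisfies 0 ≤ l ≤ n−1 = 1. m_l = 0 lies in the range −l … +l (here −1 … 1). m_s = -1/2 is one of ±1/2.
All four constraints are satisfied.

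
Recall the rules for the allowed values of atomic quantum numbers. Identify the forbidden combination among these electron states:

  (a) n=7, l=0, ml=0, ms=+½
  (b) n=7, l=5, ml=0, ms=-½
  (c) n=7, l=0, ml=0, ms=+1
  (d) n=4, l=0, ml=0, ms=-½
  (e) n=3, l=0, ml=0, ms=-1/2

(c)

(c) has ms = +1, but an electron's spin must be ±1/2.
The remaining sets (a), (b), (d), (e) satisfy all four rules.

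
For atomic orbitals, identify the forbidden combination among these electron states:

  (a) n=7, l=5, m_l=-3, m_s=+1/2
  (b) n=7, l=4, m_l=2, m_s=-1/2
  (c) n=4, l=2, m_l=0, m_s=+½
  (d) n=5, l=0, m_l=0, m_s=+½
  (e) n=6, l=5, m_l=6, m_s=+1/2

(e) has |m_l| = 6 > l = 5, violating −l ≤ m_l ≤ l.
The remaining sets (a), (b), (c), (d) satisfy all four rules.

(e)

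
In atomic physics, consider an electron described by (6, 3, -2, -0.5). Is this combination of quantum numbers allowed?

Yes

n = 6 is a positive integer. ℓ = 3 satisfies 0 ≤ ℓ ≤ n−1 = 5. m_ℓ = -2 lies in the range −ℓ … +ℓ (here −3 … 3). m_s = -1/2 is one of ±1/2.
All four constraints are satisfied.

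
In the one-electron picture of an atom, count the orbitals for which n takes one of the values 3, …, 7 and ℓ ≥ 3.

Count contributing orbitals for each principal shell:
n=4 → 7; n=5 → 16; n=6 → 27; n=7 → 40.
Total orbitals: 7 + 16 + 27 + 40 = 90.

90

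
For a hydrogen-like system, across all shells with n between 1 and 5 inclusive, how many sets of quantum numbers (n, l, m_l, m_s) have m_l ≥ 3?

Go shell by shell, enumerating (l, m_l) with m_l ≥ 3:
n=4 → 1; n=5 → 3.
Orbitals: 1 + 3 = 4. Including both spin states (m_s = ±1/2) gives 2 × 4 = 8 states.

8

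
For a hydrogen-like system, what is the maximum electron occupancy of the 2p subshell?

A subshell with l = 1 has 2l+1 = 3 orbitals, each holding 2 electrons (spin ±1/2), so 3 × 2 = 6.

6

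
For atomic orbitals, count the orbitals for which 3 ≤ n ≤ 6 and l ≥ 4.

29

Work shell by shell — for each n, count the (l, m_l) pairs that satisfy l ≥ 4:
n=5 → 9; n=6 → 20.
Total orbitals: 9 + 20 = 29.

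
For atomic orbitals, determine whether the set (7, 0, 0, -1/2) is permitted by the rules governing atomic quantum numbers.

Yes

n = 7 is a positive integer. ℓ = 0 satisfies 0 ≤ ℓ ≤ n−1 = 6. m_ℓ = 0 lies in the range −ℓ … +ℓ (here 0). m_s = -1/2 is one of ±1/2.
All four constraints are satisfied.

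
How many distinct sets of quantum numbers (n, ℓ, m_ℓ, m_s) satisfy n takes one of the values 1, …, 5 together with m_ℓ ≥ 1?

40

Go shell by shell, enumerating (ℓ, m_ℓ) with m_ℓ ≥ 1:
n=2 → 1; n=3 → 3; n=4 → 6; n=5 → 10.
Orbitals: 1 + 3 + 6 + 10 = 20. Including both spin states (m_s = ±1/2) gives 2 × 20 = 40 states.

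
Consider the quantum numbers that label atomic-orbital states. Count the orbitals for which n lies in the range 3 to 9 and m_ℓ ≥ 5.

Count contributing orbitals for each principal shell:
n=6 → 1; n=7 → 3; n=8 → 6; n=9 → 10.
Total orbitals: 1 + 3 + 6 + 10 = 20.

20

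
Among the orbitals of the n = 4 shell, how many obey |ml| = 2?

Per l-value: l=2 → 2; l=3 → 2.
Total orbitals: 2 + 2 = 4.

4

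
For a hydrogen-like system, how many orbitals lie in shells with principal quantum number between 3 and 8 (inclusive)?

199

Shell n has n² orbitals: 3²=9 + 4²=16 + 5²=25 + 6²=36 + 7²=49 + 8²=64 = 199 orbitals.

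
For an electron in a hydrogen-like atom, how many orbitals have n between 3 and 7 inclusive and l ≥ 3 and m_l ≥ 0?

50

Per-shell orbital counts meeting the constraint:
n=4 → 4; n=5 → 9; n=6 → 15; n=7 → 22.
Total orbitals: 4 + 9 + 15 + 22 = 50.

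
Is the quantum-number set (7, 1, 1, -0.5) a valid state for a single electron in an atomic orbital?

n = 7 is a positive integer. l = 1 satisfies 0 ≤ l ≤ n−1 = 6. m_l = 1 lies in the range −l … +l (here −1 … 1). m_s = -1/2 is one of ±1/2.
All four constraints are satisfied.

Valid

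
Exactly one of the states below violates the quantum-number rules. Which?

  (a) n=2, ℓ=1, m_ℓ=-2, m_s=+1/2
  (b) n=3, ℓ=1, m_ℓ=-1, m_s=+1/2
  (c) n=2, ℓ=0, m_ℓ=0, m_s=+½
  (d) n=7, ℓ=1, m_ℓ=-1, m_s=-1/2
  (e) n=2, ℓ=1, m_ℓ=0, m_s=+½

(a)

(a) has |m_ℓ| = 2 > ℓ = 1, violating −ℓ ≤ m_ℓ ≤ ℓ.
The remaining sets (b), (c), (d), (e) satisfy all four rules.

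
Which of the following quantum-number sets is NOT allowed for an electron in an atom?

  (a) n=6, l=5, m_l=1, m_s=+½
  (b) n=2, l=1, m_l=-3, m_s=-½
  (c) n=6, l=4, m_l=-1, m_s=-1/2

(b) has |m_l| = 3 > l = 1, violating −l ≤ m_l ≤ l.
The remaining sets (a), (c) satisfy all four rules.

(b)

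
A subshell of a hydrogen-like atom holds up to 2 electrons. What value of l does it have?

2(2l+1) = 2 ⇒ 2l+1 = 1 ⇒ l = 0.

l = 0 (s)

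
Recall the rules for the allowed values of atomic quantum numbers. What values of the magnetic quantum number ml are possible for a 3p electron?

-1, 0, 1

The 3p subshell has l = 1, and ml takes every integer from −l to +l. With l = 1 that gives the 3 values -1, 0, 1.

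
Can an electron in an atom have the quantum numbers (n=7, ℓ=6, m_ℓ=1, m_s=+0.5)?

Yes

n = 7 is a positive integer. ℓ = 6 satisfies 0 ≤ ℓ ≤ n−1 = 6. m_ℓ = 1 lies in the range −ℓ … +ℓ (here −6 … 6). m_s = +1/2 is one of ±1/2.
All four constraints are satisfied.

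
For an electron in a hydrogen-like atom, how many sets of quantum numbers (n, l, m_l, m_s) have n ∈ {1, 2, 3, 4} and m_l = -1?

Per-shell orbital counts meeting the constraint:
n=2 → 1; n=3 → 2; n=4 → 3.
Orbitals: 1 + 2 + 3 = 6. Including both spin states (m_s = ±1/2) gives 2 × 6 = 12 states.

12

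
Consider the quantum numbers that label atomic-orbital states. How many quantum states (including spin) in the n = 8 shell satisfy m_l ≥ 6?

The n = 8 shell has l = 0 through 7; check each.
The (l, m_l) pairs meeting m_l ≥ 6 give: l=6 → 1; l=7 → 2.
Orbitals: 1 + 2 = 3. Each orbital carries two spin states, so 3 × 2 = 6 states.

6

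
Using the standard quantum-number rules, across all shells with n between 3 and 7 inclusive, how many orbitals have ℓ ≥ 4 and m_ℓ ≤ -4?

Work shell by shell — for each n, count the (ℓ, m_ℓ) pairs that satisfy ℓ ≥ 4 and m_ℓ ≤ -4:
n=5 → 1; n=6 → 3; n=7 → 6.
Total orbitals: 1 + 3 + 6 = 10.

10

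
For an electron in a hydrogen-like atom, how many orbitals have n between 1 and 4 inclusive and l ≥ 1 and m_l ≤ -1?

10

Treat each shell separately and count matching orbitals:
n=2 → 1; n=3 → 3; n=4 → 6.
Total orbitals: 1 + 3 + 6 = 10.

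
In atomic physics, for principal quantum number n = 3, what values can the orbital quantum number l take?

0, 1, 2

l is an integer with 0 ≤ l ≤ n−1, so for n = 3: l = 0, 1, 2.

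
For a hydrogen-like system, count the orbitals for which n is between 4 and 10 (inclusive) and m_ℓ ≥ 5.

35

Per-shell orbital counts meeting the constraint:
n=6 → 1; n=7 → 3; n=8 → 6; n=9 → 10; n=10 → 15.
Total orbitals: 1 + 3 + 6 + 10 + 15 = 35.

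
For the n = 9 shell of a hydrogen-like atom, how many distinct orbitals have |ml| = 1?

With n = 9 the allowed l are 0, 1, …, 8.
Orbitals with |ml| = 1, by l: l=1 → 2; l=2 → 2; l=3 → 2; l=4 → 2; l=5 → 2; l=6 → 2; l=7 → 2; l=8 → 2.
Total orbitals: 2 + 2 + 2 + 2 + 2 + 2 + 2 + 2 = 16.

16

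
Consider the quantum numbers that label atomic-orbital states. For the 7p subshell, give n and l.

n = 7, l = 1

The leading integer gives n = 7; the letter 'p' means l = 1.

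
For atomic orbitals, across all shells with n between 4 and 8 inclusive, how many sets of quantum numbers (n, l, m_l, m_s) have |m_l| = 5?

Treat each shell separately and count matching orbitals:
n=6 → 2; n=7 → 4; n=8 → 6.
Orbitals: 2 + 4 + 6 = 12. Including both spin states (m_s = ±1/2) gives 2 × 12 = 24 states.

24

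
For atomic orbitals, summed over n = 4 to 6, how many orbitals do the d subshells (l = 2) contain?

A d subshell (l = 2) exists for every n ≥ 3, so shells n = 4, 5, 6 each contribute one — 3 subshells.
Since each d subshell has 2·2+1 = 5 orbitals, the total is 3 × 5 = 15.

15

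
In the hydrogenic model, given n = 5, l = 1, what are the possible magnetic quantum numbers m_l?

m_l takes every integer from −l to +l. With l = 1 that gives the 3 values -1, 0, 1.

-1, 0, 1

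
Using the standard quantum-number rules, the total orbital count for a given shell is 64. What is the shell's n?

n = 8

n² = 64 ⇒ n = 8.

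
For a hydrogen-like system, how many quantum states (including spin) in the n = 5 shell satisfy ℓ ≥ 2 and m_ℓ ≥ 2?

12

For n = 5, ℓ ranges over 0 … 4.
The (ℓ, m_ℓ) pairs meeting ℓ ≥ 2 and m_ℓ ≥ 2 give: ℓ=2 → 1; ℓ=3 → 2; ℓ=4 → 3.
Orbitals: 1 + 2 + 3 = 6. Each orbital carries two spin states, so 6 × 2 = 12 states.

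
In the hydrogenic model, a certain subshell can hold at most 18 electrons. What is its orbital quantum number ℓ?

ℓ = 4

2(2ℓ+1) = 18 ⇒ 2ℓ+1 = 9 ⇒ ℓ = 4.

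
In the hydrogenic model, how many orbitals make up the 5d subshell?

5

A subshell has 2l+1 orbitals; with l = 2, that's 5.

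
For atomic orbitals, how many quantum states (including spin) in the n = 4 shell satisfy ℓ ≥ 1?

30

Per ℓ-value: ℓ=1 → 3; ℓ=2 → 5; ℓ=3 → 7.
Orbitals: 3 + 5 + 7 = 15. Each orbital carries two spin states, so 15 × 2 = 30 states.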